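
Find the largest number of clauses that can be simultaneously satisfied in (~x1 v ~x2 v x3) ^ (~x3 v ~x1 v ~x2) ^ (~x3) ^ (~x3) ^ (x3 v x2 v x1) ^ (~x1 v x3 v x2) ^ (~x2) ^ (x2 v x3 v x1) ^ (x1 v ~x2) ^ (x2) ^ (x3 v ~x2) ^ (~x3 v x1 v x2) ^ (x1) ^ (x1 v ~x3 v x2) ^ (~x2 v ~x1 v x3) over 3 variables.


Enumerate all 8 truth assignments.
For each, count how many of the 15 clauses are satisfied.
The formula is not fully satisfiable, so the maximum is below 15.
Maximum simultaneously satisfiable clauses = 13.

13


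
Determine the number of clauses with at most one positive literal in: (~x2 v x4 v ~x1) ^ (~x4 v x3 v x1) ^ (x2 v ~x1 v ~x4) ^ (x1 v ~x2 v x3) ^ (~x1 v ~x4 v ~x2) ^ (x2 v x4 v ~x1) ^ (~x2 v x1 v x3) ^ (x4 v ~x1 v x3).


A Horn clause has at most one positive literal.
Clause 1: 1 positive lit(s) -> Horn
Clause 2: 2 positive lit(s) -> not Horn
Clause 3: 1 positive lit(s) -> Horn
Clause 4: 2 positive lit(s) -> not Horn
Clause 5: 0 positive lit(s) -> Horn
Clause 6: 2 positive lit(s) -> not Horn
Clause 7: 2 positive lit(s) -> not Horn
Clause 8: 2 positive lit(s) -> not Horn
Total Horn clauses = 3.

3


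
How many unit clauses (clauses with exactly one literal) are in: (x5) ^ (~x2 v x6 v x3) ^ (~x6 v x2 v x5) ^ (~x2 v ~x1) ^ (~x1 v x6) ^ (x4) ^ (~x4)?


A unit clause contains exactly one literal.
Unit clauses found: (x5), (x4), (~x4).
Count = 3.

3


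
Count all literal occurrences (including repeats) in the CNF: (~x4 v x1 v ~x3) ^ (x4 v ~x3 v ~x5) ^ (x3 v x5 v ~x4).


Clause lengths: 3, 3, 3.
Sum = 3 + 3 + 3 = 9.

9


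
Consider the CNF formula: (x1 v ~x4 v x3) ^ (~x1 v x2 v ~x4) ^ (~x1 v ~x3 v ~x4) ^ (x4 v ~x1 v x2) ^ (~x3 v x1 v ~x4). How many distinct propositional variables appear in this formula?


Identify each distinct variable in the formula.
Variables found: x1, x2, x3, x4.
Total distinct variables = 4.

4


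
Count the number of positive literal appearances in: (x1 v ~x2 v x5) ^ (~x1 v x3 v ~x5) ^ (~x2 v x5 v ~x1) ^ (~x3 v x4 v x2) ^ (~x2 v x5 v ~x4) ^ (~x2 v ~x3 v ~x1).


Scan each clause for unnegated literals.
Clause 1: 2 positive; Clause 2: 1 positive; Clause 3: 1 positive; Clause 4: 2 positive; Clause 5: 1 positive; Clause 6: 0 positive.
Total positive literal occurrences = 7.

7


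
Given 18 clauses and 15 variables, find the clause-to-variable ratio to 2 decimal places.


Clause-to-variable ratio = clauses / variables.
18 / 15 = 1.2.

1.2


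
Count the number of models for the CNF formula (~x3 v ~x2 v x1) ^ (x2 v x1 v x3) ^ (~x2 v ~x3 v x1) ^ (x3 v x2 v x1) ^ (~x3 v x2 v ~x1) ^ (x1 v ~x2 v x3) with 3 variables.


Enumerate all 8 truth assignments over 3 variables.
Test each against every clause.
Satisfying assignments found: 4.

4


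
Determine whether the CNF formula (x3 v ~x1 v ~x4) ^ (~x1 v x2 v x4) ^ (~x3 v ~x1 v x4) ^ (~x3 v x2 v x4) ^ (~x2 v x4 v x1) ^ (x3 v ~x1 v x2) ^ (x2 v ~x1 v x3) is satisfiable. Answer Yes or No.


Check all 16 possible truth assignments.
Number of satisfying assignments found: 8.
The formula is satisfiable.

Yes


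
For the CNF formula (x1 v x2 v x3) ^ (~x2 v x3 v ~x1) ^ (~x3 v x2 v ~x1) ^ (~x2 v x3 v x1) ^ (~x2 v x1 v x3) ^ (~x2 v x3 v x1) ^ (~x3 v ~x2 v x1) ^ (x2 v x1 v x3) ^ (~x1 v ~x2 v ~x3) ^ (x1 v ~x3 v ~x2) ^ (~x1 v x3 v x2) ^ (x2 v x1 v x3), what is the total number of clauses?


Each group enclosed in parentheses joined by ^ is one clause.
Counting the conjuncts: 12 clauses.

12


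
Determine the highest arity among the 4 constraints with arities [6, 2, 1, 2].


The arities are: 6, 2, 1, 2.
Scan for the maximum value.
Maximum arity = 6.

6


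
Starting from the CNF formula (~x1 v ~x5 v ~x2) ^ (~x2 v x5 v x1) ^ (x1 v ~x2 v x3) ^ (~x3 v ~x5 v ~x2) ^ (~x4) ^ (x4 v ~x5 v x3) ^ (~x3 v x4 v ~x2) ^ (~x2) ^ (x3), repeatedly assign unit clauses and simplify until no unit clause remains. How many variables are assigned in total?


Unit propagation repeatedly assigns the literal in any unit clause, then simplifies.
Assignments in order: x4 = F, x2 = F, x3 = T.
No further unit clauses remain.
Total variables assigned = 3.

3


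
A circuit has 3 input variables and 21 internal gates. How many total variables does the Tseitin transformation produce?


The Tseitin transformation introduces one auxiliary variable per gate.
Total variables = inputs + gates = 3 + 21 = 24.

24


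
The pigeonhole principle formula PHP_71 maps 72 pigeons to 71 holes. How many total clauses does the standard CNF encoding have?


The PHP encoding has two parts:
1) At-least-one-hole clauses: 72 (one per pigeon, each with 71 literals).
2) At-most-one-pigeon-per-hole clauses: 71 holes * C(72,2) = 71 * 2556 = 181476.
Total clauses = 72 + 181476 = 181548.

181548


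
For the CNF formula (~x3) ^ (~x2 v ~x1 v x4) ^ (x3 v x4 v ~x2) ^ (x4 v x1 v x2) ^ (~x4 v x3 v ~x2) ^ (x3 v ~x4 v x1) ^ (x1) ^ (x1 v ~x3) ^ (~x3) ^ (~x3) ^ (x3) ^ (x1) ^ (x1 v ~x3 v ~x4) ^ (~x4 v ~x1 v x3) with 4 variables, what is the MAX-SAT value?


Enumerate all 16 truth assignments.
For each, count how many of the 14 clauses are satisfied.
The formula is not fully satisfiable, so the maximum is below 14.
Maximum simultaneously satisfiable clauses = 13.

13


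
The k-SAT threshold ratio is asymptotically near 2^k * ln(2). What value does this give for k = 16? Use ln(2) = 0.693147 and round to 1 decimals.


Using the asymptotic formula: threshold ~ 2^k * ln(2).
2^16 = 65536.
65536 * 0.693147 = 45426.1.

45426.1


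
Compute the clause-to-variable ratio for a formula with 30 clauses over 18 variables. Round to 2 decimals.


Clause-to-variable ratio = clauses / variables.
30 / 18 = 1.67.

1.67


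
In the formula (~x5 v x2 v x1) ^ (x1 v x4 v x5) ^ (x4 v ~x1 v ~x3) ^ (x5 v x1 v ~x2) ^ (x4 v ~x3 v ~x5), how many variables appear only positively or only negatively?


A pure literal appears in only one polarity across all clauses.
Pure literals: x3 (negative only), x4 (positive only).
Count = 2.

2


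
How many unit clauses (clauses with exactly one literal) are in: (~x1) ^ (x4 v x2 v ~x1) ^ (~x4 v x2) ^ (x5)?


A unit clause contains exactly one literal.
Unit clauses found: (~x1), (x5).
Count = 2.

2


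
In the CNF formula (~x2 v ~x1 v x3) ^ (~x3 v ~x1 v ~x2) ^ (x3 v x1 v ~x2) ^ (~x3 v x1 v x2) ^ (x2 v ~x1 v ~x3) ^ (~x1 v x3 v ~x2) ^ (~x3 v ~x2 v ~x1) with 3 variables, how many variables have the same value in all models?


Find all satisfying assignments: 3 model(s).
Check which variables have the same value in every model.
No variable is fixed across all models.
Backbone size = 0.

0


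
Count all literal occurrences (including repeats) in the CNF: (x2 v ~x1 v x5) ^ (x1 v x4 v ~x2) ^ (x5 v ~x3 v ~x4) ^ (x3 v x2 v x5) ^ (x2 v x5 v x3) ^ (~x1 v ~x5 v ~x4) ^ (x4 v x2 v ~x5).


Clause lengths: 3, 3, 3, 3, 3, 3, 3.
Sum = 3 + 3 + 3 + 3 + 3 + 3 + 3 = 21.

21


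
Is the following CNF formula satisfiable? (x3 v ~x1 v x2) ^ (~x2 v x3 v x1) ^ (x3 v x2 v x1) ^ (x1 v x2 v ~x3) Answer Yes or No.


Check all 8 possible truth assignments.
Number of satisfying assignments found: 4.
The formula is satisfiable.

Yes


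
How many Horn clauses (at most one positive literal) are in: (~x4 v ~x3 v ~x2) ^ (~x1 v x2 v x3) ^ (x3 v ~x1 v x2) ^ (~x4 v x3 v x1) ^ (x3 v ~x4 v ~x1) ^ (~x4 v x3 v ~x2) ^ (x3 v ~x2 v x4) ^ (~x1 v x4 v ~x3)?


A Horn clause has at most one positive literal.
Clause 1: 0 positive lit(s) -> Horn
Clause 2: 2 positive lit(s) -> not Horn
Clause 3: 2 positive lit(s) -> not Horn
Clause 4: 2 positive lit(s) -> not Horn
Clause 5: 1 positive lit(s) -> Horn
Clause 6: 1 positive lit(s) -> Horn
Clause 7: 2 positive lit(s) -> not Horn
Clause 8: 1 positive lit(s) -> Horn
Total Horn clauses = 4.

4


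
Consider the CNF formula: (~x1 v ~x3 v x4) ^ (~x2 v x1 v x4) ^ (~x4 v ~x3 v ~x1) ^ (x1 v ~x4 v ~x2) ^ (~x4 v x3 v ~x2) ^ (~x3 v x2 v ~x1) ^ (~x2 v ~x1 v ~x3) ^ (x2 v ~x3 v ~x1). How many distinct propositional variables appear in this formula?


Identify each distinct variable in the formula.
Variables found: x1, x2, x3, x4.
Total distinct variables = 4.

4


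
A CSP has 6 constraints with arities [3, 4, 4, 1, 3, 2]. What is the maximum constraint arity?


The arities are: 3, 4, 4, 1, 3, 2.
Scan for the maximum value.
Maximum arity = 4.

4


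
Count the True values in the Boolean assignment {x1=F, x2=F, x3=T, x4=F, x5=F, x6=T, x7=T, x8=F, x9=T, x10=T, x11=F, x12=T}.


The weight is the number of variables assigned True.
True variables: x3, x6, x7, x9, x10, x12.
Weight = 6.

6


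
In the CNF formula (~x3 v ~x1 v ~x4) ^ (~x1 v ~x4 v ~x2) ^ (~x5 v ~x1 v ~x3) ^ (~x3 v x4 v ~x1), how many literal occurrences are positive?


Scan each clause for unnegated literals.
Clause 1: 0 positive; Clause 2: 0 positive; Clause 3: 0 positive; Clause 4: 1 positive.
Total positive literal occurrences = 1.

1


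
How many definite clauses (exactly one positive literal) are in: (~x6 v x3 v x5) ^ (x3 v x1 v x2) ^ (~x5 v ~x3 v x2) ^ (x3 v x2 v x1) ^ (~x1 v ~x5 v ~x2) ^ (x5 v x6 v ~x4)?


A definite clause has exactly one positive literal.
Clause 1: 2 positive -> not definite
Clause 2: 3 positive -> not definite
Clause 3: 1 positive -> definite
Clause 4: 3 positive -> not definite
Clause 5: 0 positive -> not definite
Clause 6: 2 positive -> not definite
Definite clause count = 1.

1


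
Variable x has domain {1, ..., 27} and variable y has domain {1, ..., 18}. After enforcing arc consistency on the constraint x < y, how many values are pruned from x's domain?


For the constraint x < y, x needs a supporting value in y's domain.
x can be at most 17 (one less than y's maximum).
Valid x values from domain: 17 out of 27.
Pruned = 27 - 17 = 10.

10


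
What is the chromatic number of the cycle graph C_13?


An odd cycle cannot be 2-colored: alternating two colors around the cycle returns to the start with a conflict.
Since 13 is odd, three colors are required (and three suffice).
Chromatic number = 3.

3


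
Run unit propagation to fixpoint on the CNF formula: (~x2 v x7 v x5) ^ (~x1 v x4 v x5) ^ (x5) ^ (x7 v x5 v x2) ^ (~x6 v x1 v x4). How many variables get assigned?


Unit propagation repeatedly assigns the literal in any unit clause, then simplifies.
Assignments in order: x5 = T.
No further unit clauses remain.
Total variables assigned = 1.

1


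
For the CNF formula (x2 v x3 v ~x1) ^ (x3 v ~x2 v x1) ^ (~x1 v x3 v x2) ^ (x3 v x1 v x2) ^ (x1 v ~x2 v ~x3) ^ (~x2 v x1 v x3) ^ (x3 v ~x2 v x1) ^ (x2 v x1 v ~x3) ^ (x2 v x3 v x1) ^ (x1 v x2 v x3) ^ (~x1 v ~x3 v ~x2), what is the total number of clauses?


Each group enclosed in parentheses joined by ^ is one clause.
Counting the conjuncts: 11 clauses.

11


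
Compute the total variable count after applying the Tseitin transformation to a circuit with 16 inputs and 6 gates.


The Tseitin transformation introduces one auxiliary variable per gate.
Total variables = inputs + gates = 16 + 6 = 22.

22


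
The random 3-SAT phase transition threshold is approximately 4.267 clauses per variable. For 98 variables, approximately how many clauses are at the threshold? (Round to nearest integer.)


The 3-SAT phase transition occurs at approximately 4.267 clauses per variable.
m = 4.267 * 98 = 418.166.
Rounded to nearest integer: 418.

418


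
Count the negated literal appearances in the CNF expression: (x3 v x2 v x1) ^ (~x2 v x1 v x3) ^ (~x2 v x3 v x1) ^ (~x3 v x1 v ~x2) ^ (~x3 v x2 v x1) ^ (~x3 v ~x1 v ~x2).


Scan each clause for negated literals.
Clause 1: 0 negative; Clause 2: 1 negative; Clause 3: 1 negative; Clause 4: 2 negative; Clause 5: 1 negative; Clause 6: 3 negative.
Total negative literal occurrences = 8.

8


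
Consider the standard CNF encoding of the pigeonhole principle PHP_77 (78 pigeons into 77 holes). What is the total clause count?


The PHP encoding has two parts:
1) At-least-one-hole clauses: 78 (one per pigeon, each with 77 literals).
2) At-most-one-pigeon-per-hole clauses: 77 holes * C(78,2) = 77 * 3003 = 231231.
Total clauses = 78 + 231231 = 231309.

231309


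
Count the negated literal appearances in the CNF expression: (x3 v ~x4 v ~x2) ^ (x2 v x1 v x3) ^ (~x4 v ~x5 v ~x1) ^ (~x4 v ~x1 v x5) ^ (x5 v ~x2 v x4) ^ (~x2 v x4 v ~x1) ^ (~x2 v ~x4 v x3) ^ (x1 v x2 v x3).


Scan each clause for negated literals.
Clause 1: 2 negative; Clause 2: 0 negative; Clause 3: 3 negative; Clause 4: 2 negative; Clause 5: 1 negative; Clause 6: 2 negative; Clause 7: 2 negative; Clause 8: 0 negative.
Total negative literal occurrences = 12.

12


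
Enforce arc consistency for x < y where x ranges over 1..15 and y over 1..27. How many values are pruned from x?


For the constraint x < y, x needs a supporting value in y's domain.
x can be at most 26 (one less than y's maximum).
Valid x values from domain: 15 out of 15.
Pruned = 15 - 15 = 0.

0


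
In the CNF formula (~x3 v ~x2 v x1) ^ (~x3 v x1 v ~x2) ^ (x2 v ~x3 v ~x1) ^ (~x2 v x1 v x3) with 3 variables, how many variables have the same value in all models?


Find all satisfying assignments: 5 model(s).
Check which variables have the same value in every model.
No variable is fixed across all models.
Backbone size = 0.

0


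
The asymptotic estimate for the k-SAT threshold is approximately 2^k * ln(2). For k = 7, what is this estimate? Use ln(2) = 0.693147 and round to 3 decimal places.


Using the asymptotic formula: threshold ~ 2^k * ln(2).
2^7 = 128.
128 * 0.693147 = 88.723.

88.723


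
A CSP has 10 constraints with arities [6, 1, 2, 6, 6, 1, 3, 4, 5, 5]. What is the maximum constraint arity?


The arities are: 6, 1, 2, 6, 6, 1, 3, 4, 5, 5.
Scan for the maximum value.
Maximum arity = 6.

6


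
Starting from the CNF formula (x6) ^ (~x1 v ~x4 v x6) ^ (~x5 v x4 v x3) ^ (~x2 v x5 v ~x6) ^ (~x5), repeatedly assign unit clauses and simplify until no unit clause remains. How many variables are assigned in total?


Unit propagation repeatedly assigns the literal in any unit clause, then simplifies.
Assignments in order: x6 = T, x5 = F, x2 = F.
No further unit clauses remain.
Total variables assigned = 3.

3


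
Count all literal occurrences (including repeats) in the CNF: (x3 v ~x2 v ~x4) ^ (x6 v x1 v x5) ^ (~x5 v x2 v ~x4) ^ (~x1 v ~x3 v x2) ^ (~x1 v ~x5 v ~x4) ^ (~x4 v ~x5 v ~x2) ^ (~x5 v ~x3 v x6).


Clause lengths: 3, 3, 3, 3, 3, 3, 3.
Sum = 3 + 3 + 3 + 3 + 3 + 3 + 3 = 21.

21


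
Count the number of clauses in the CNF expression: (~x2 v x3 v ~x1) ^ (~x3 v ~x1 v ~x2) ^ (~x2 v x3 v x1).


Each group enclosed in parentheses joined by ^ is one clause.
Counting the conjuncts: 3 clauses.

3


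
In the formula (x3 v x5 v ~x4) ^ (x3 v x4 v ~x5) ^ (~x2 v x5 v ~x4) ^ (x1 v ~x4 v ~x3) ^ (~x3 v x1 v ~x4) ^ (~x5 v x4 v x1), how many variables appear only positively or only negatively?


A pure literal appears in only one polarity across all clauses.
Pure literals: x1 (positive only), x2 (negative only).
Count = 2.

2


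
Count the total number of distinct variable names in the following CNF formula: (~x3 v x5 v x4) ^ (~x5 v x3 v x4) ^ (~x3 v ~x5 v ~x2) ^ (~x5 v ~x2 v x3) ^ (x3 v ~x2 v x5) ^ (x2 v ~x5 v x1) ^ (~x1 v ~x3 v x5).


Identify each distinct variable in the formula.
Variables found: x1, x2, x3, x4, x5.
Total distinct variables = 5.

5


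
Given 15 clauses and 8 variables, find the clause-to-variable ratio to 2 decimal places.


Clause-to-variable ratio = clauses / variables.
15 / 8 = 1.88.

1.88


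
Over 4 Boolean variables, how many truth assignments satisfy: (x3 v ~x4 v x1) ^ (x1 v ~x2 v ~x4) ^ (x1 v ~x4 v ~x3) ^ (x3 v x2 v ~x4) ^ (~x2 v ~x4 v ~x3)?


Enumerate all 16 truth assignments over 4 variables.
Test each against every clause.
Satisfying assignments found: 10.

10


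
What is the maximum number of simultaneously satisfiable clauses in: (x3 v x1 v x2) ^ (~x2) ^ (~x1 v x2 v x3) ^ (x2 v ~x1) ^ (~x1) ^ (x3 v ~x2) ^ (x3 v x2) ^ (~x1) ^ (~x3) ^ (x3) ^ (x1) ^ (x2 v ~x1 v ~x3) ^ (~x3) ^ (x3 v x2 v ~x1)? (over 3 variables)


Enumerate all 8 truth assignments.
For each, count how many of the 14 clauses are satisfied.
The formula is not fully satisfiable, so the maximum is below 14.
Maximum simultaneously satisfiable clauses = 11.

11


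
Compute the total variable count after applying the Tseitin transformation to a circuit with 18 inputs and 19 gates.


The Tseitin transformation introduces one auxiliary variable per gate.
Total variables = inputs + gates = 18 + 19 = 37.

37


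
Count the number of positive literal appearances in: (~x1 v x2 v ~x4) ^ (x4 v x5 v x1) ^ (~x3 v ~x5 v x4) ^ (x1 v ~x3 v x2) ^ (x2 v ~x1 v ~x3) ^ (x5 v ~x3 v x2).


Scan each clause for unnegated literals.
Clause 1: 1 positive; Clause 2: 3 positive; Clause 3: 1 positive; Clause 4: 2 positive; Clause 5: 1 positive; Clause 6: 2 positive.
Total positive literal occurrences = 10.

10


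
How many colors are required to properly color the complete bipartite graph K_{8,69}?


K_{8,69} is bipartite by definition: the two parts are independent sets, with every edge crossing between them.
Color all vertices in one part with color 1 and all vertices in the other part with color 2.
Since the graph has at least one edge, one color does not suffice.
Chromatic number = 2.

2


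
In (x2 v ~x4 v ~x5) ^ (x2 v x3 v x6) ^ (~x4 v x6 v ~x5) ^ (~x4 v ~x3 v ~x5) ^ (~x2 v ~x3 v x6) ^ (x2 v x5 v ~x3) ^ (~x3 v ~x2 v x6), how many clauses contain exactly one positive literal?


A definite clause has exactly one positive literal.
Clause 1: 1 positive -> definite
Clause 2: 3 positive -> not definite
Clause 3: 1 positive -> definite
Clause 4: 0 positive -> not definite
Clause 5: 1 positive -> definite
Clause 6: 2 positive -> not definite
Clause 7: 1 positive -> definite
Definite clause count = 4.

4


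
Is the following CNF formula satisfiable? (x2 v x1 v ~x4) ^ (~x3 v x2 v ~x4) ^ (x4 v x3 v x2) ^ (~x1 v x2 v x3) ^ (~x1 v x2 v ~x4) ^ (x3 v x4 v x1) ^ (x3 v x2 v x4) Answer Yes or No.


Check all 16 possible truth assignments.
Number of satisfying assignments found: 9.
The formula is satisfiable.

Yes


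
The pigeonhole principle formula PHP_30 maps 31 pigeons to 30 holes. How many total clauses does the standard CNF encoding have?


The PHP encoding has two parts:
1) At-least-one-hole clauses: 31 (one per pigeon, each with 30 literals).
2) At-most-one-pigeon-per-hole clauses: 30 holes * C(31,2) = 30 * 465 = 13950.
Total clauses = 31 + 13950 = 13981.

13981


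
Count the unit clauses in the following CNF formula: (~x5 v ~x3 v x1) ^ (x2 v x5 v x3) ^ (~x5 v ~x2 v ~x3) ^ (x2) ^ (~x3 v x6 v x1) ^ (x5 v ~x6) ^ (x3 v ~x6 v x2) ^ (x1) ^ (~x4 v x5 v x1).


A unit clause contains exactly one literal.
Unit clauses found: (x2), (x1).
Count = 2.

2


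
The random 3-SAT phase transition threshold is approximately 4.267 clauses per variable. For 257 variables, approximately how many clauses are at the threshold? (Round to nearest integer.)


The 3-SAT phase transition occurs at approximately 4.267 clauses per variable.
m = 4.267 * 257 = 1096.619.
Rounded to nearest integer: 1097.

1097


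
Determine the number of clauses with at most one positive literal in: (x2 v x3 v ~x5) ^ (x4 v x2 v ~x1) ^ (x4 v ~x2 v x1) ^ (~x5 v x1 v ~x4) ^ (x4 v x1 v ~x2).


A Horn clause has at most one positive literal.
Clause 1: 2 positive lit(s) -> not Horn
Clause 2: 2 positive lit(s) -> not Horn
Clause 3: 2 positive lit(s) -> not Horn
Clause 4: 1 positive lit(s) -> Horn
Clause 5: 2 positive lit(s) -> not Horn
Total Horn clauses = 1.

1


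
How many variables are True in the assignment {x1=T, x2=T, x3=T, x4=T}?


The weight is the number of variables assigned True.
True variables: x1, x2, x3, x4.
Weight = 4.

4


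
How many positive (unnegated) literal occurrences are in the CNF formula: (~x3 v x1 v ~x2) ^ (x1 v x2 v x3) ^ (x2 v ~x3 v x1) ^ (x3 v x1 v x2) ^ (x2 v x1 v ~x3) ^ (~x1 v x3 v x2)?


Scan each clause for unnegated literals.
Clause 1: 1 positive; Clause 2: 3 positive; Clause 3: 2 positive; Clause 4: 3 positive; Clause 5: 2 positive; Clause 6: 2 positive.
Total positive literal occurrences = 13.

13


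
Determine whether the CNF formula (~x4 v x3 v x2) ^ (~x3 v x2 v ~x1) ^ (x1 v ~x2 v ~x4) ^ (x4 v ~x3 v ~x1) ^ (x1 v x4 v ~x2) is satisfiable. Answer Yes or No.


Check all 16 possible truth assignments.
Number of satisfying assignments found: 7.
The formula is satisfiable.

Yes


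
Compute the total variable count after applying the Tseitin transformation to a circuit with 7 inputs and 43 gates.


The Tseitin transformation introduces one auxiliary variable per gate.
Total variables = inputs + gates = 7 + 43 = 50.

50


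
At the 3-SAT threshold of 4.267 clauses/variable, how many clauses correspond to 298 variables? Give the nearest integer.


The 3-SAT phase transition occurs at approximately 4.267 clauses per variable.
m = 4.267 * 298 = 1271.566.
Rounded to nearest integer: 1272.

1272


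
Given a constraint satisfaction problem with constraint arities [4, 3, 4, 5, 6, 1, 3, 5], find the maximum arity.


The arities are: 4, 3, 4, 5, 6, 1, 3, 5.
Scan for the maximum value.
Maximum arity = 6.

6


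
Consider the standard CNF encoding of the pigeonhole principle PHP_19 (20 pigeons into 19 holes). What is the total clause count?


The PHP encoding has two parts:
1) At-least-one-hole clauses: 20 (one per pigeon, each with 19 literals).
2) At-most-one-pigeon-per-hole clauses: 19 holes * C(20,2) = 19 * 190 = 3610.
Total clauses = 20 + 3610 = 3630.

3630


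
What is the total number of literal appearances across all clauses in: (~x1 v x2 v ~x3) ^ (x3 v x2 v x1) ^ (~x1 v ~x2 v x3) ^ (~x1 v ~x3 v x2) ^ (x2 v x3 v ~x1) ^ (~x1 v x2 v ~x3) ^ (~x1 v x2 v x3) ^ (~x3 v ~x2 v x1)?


Clause lengths: 3, 3, 3, 3, 3, 3, 3, 3.
Sum = 3 + 3 + 3 + 3 + 3 + 3 + 3 + 3 = 24.

24


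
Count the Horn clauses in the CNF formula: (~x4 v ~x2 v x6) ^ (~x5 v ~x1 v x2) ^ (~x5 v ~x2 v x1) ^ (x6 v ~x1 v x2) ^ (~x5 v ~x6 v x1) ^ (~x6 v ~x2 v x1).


A Horn clause has at most one positive literal.
Clause 1: 1 positive lit(s) -> Horn
Clause 2: 1 positive lit(s) -> Horn
Clause 3: 1 positive lit(s) -> Horn
Clause 4: 2 positive lit(s) -> not Horn
Clause 5: 1 positive lit(s) -> Horn
Clause 6: 1 positive lit(s) -> Horn
Total Horn clauses = 5.

5


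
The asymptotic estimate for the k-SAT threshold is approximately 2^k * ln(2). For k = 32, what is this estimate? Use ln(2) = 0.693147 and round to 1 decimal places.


Using the asymptotic formula: threshold ~ 2^k * ln(2).
2^32 = 4294967296.
4294967296 * 0.693147 = 2977043696.3.

2977043696.3


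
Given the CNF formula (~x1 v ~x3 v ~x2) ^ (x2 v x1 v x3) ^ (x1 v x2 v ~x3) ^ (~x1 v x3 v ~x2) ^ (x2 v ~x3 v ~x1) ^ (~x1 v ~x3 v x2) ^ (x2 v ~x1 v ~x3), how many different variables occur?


Identify each distinct variable in the formula.
Variables found: x1, x2, x3.
Total distinct variables = 3.

3


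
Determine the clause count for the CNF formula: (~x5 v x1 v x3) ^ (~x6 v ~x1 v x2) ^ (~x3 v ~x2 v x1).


Each group enclosed in parentheses joined by ^ is one clause.
Counting the conjuncts: 3 clauses.

3


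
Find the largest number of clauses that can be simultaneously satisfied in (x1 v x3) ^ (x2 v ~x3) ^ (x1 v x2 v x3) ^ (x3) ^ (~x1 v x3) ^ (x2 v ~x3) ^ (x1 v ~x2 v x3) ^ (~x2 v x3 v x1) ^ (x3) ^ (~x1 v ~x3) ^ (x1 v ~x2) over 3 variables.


Enumerate all 8 truth assignments.
For each, count how many of the 11 clauses are satisfied.
The formula is not fully satisfiable, so the maximum is below 11.
Maximum simultaneously satisfiable clauses = 10.

10


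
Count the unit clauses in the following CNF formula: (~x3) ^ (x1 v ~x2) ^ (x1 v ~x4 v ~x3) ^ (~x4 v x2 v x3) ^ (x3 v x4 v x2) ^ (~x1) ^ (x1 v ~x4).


A unit clause contains exactly one literal.
Unit clauses found: (~x3), (~x1).
Count = 2.

2


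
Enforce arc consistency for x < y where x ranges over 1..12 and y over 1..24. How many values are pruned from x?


For the constraint x < y, x needs a supporting value in y's domain.
x can be at most 23 (one less than y's maximum).
Valid x values from domain: 12 out of 12.
Pruned = 12 - 12 = 0.

0


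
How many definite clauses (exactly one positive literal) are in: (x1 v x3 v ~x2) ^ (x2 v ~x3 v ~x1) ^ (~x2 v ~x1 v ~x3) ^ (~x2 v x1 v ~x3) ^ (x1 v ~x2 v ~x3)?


A definite clause has exactly one positive literal.
Clause 1: 2 positive -> not definite
Clause 2: 1 positive -> definite
Clause 3: 0 positive -> not definite
Clause 4: 1 positive -> definite
Clause 5: 1 positive -> definite
Definite clause count = 3.

3


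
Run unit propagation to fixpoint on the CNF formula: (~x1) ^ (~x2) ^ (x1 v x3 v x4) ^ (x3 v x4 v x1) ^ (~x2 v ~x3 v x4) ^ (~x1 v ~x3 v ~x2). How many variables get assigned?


Unit propagation repeatedly assigns the literal in any unit clause, then simplifies.
Assignments in order: x1 = F, x2 = F.
No further unit clauses remain.
Total variables assigned = 2.

2


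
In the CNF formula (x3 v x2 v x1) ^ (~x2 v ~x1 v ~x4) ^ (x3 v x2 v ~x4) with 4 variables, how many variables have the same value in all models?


Find all satisfying assignments: 11 model(s).
Check which variables have the same value in every model.
No variable is fixed across all models.
Backbone size = 0.

0


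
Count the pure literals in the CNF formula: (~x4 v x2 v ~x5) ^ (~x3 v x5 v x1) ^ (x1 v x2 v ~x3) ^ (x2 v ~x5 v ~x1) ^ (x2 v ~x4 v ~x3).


A pure literal appears in only one polarity across all clauses.
Pure literals: x2 (positive only), x3 (negative only), x4 (negative only).
Count = 3.

3


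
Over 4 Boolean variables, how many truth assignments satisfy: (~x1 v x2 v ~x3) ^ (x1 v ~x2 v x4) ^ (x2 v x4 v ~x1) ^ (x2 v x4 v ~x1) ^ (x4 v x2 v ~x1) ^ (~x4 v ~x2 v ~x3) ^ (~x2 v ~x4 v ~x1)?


Enumerate all 16 truth assignments over 4 variables.
Test each against every clause.
Satisfying assignments found: 8.

8


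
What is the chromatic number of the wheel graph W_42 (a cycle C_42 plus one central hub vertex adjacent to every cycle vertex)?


W_42 consists of the cycle C_42 together with a hub vertex adjacent to every cycle vertex.
The cycle C_42 needs 2 colors (even cycle -> 2).
The hub is adjacent to every cycle vertex, so it must receive a new color distinct from all of them.
Chromatic number = 2 + 1 = 3.

3


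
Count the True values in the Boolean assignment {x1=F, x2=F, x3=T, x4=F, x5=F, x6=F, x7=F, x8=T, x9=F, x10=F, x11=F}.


The weight is the number of variables assigned True.
True variables: x3, x8.
Weight = 2.

2


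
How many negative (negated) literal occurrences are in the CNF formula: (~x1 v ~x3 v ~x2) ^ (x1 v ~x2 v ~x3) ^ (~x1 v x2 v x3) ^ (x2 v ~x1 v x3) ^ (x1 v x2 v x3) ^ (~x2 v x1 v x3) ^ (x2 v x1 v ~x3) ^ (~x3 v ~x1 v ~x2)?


Scan each clause for negated literals.
Clause 1: 3 negative; Clause 2: 2 negative; Clause 3: 1 negative; Clause 4: 1 negative; Clause 5: 0 negative; Clause 6: 1 negative; Clause 7: 1 negative; Clause 8: 3 negative.
Total negative literal occurrences = 12.

12


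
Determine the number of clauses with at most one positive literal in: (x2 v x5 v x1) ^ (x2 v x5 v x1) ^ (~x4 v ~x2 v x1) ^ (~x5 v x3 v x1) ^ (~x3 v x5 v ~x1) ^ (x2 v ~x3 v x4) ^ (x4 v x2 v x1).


A Horn clause has at most one positive literal.
Clause 1: 3 positive lit(s) -> not Horn
Clause 2: 3 positive lit(s) -> not Horn
Clause 3: 1 positive lit(s) -> Horn
Clause 4: 2 positive lit(s) -> not Horn
Clause 5: 1 positive lit(s) -> Horn
Clause 6: 2 positive lit(s) -> not Horn
Clause 7: 3 positive lit(s) -> not Horn
Total Horn clauses = 2.

2


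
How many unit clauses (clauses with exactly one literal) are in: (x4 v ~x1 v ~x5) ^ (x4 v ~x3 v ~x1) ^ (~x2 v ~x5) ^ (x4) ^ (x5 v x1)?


A unit clause contains exactly one literal.
Unit clauses found: (x4).
Count = 1.

1


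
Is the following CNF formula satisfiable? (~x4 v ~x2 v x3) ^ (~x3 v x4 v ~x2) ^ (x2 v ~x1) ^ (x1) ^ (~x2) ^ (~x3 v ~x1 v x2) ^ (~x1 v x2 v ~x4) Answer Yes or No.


Check all 16 possible truth assignments.
Number of satisfying assignments found: 0.
The formula is unsatisfiable.

No


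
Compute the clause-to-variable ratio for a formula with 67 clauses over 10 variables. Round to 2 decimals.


Clause-to-variable ratio = clauses / variables.
67 / 10 = 6.7.

6.7


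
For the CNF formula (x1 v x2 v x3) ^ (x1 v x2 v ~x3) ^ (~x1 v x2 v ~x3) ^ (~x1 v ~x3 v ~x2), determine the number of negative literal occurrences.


Scan each clause for negated literals.
Clause 1: 0 negative; Clause 2: 1 negative; Clause 3: 2 negative; Clause 4: 3 negative.
Total negative literal occurrences = 6.

6


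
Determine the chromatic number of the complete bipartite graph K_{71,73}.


K_{71,73} is bipartite by definition: the two parts are independent sets, with every edge crossing between them.
Color all vertices in one part with color 1 and all vertices in the other part with color 2.
Since the graph has at least one edge, one color does not suffice.
Chromatic number = 2.

2


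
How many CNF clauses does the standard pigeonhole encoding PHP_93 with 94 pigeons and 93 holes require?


The PHP encoding has two parts:
1) At-least-one-hole clauses: 94 (one per pigeon, each with 93 literals).
2) At-most-one-pigeon-per-hole clauses: 93 holes * C(94,2) = 93 * 4371 = 406503.
Total clauses = 94 + 406503 = 406597.

406597


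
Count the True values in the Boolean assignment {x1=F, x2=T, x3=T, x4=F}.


The weight is the number of variables assigned True.
True variables: x2, x3.
Weight = 2.

2


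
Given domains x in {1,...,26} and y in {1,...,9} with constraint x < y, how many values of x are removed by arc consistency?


For the constraint x < y, x needs a supporting value in y's domain.
x can be at most 8 (one less than y's maximum).
Valid x values from domain: 8 out of 26.
Pruned = 26 - 8 = 18.

18


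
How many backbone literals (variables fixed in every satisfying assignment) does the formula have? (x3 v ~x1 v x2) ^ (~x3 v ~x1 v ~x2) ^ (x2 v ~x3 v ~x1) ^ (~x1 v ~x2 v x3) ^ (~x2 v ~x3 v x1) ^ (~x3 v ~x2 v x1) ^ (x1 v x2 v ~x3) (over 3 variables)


Find all satisfying assignments: 2 model(s).
Check which variables have the same value in every model.
Fixed variables: x1=F, x3=F.
Backbone size = 2.

2


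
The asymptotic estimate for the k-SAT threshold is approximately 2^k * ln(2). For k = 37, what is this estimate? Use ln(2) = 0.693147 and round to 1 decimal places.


Using the asymptotic formula: threshold ~ 2^k * ln(2).
2^37 = 137438953472.
137438953472 * 0.693147 = 95265398282.3.

95265398282.3


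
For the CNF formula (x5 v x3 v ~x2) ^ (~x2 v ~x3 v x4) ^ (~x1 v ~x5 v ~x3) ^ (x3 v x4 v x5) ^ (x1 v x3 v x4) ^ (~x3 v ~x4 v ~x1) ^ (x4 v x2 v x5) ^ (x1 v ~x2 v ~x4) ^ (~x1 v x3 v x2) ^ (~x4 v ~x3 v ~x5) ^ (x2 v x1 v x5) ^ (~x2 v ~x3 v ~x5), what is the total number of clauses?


Each group enclosed in parentheses joined by ^ is one clause.
Counting the conjuncts: 12 clauses.

12


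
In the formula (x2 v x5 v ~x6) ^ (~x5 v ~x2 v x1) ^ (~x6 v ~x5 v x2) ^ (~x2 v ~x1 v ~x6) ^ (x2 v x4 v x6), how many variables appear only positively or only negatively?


A pure literal appears in only one polarity across all clauses.
Pure literals: x4 (positive only).
Count = 1.

1


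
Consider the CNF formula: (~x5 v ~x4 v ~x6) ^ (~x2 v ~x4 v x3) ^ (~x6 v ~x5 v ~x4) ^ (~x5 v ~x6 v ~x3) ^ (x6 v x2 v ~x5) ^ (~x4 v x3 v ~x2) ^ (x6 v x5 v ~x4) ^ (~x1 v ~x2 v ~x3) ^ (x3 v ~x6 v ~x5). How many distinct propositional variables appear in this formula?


Identify each distinct variable in the formula.
Variables found: x1, x2, x3, x4, x5, x6.
Total distinct variables = 6.

6


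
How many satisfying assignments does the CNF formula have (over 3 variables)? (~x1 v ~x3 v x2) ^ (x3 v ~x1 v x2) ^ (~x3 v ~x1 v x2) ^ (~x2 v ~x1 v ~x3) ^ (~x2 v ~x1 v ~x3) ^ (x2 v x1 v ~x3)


Enumerate all 8 truth assignments over 3 variables.
Test each against every clause.
Satisfying assignments found: 4.

4


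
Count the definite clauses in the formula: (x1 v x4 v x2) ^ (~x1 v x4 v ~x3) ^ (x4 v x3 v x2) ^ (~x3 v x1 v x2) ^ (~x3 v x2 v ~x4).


A definite clause has exactly one positive literal.
Clause 1: 3 positive -> not definite
Clause 2: 1 positive -> definite
Clause 3: 3 positive -> not definite
Clause 4: 2 positive -> not definite
Clause 5: 1 positive -> definite
Definite clause count = 2.

2


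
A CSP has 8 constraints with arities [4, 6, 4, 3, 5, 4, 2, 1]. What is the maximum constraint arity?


The arities are: 4, 6, 4, 3, 5, 4, 2, 1.
Scan for the maximum value.
Maximum arity = 6.

6


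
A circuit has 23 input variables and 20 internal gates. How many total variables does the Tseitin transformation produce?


The Tseitin transformation introduces one auxiliary variable per gate.
Total variables = inputs + gates = 23 + 20 = 43.

43


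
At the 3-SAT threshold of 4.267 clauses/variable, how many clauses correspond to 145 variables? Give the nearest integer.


The 3-SAT phase transition occurs at approximately 4.267 clauses per variable.
m = 4.267 * 145 = 618.715.
Rounded to nearest integer: 619.

619


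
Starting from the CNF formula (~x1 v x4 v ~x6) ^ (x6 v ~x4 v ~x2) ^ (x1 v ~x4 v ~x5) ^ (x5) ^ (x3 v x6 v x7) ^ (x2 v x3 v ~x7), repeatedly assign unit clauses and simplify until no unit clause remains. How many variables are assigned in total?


Unit propagation repeatedly assigns the literal in any unit clause, then simplifies.
Assignments in order: x5 = T.
No further unit clauses remain.
Total variables assigned = 1.

1


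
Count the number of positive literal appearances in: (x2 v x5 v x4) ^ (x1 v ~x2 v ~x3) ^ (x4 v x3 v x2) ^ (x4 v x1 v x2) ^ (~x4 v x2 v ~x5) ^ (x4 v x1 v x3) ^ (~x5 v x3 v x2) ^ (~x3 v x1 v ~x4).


Scan each clause for unnegated literals.
Clause 1: 3 positive; Clause 2: 1 positive; Clause 3: 3 positive; Clause 4: 3 positive; Clause 5: 1 positive; Clause 6: 3 positive; Clause 7: 2 positive; Clause 8: 1 positive.
Total positive literal occurrences = 17.

17


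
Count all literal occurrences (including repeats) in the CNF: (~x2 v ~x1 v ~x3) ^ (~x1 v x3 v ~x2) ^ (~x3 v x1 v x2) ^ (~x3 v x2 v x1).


Clause lengths: 3, 3, 3, 3.
Sum = 3 + 3 + 3 + 3 = 12.

12


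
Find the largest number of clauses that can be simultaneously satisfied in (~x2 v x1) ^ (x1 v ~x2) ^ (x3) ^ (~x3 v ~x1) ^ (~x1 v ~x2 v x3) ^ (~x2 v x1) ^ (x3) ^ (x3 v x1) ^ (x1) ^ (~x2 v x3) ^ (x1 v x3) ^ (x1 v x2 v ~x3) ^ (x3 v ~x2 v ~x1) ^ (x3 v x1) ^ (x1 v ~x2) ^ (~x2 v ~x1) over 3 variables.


Enumerate all 8 truth assignments.
For each, count how many of the 16 clauses are satisfied.
The formula is not fully satisfiable, so the maximum is below 16.
Maximum simultaneously satisfiable clauses = 15.

15


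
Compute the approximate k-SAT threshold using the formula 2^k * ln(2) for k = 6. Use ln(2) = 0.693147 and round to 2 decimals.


Using the asymptotic formula: threshold ~ 2^k * ln(2).
2^6 = 64.
64 * 0.693147 = 44.36.

44.36


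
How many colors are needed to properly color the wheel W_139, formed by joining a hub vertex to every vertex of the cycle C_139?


W_139 consists of the cycle C_139 together with a hub vertex adjacent to every cycle vertex.
The cycle C_139 needs 3 colors (odd cycle -> 3).
The hub is adjacent to every cycle vertex, so it must receive a new color distinct from all of them.
Chromatic number = 3 + 1 = 4.

4


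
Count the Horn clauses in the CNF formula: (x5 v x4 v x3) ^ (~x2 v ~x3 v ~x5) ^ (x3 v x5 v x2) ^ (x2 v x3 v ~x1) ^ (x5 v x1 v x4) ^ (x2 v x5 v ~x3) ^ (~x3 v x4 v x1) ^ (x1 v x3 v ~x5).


A Horn clause has at most one positive literal.
Clause 1: 3 positive lit(s) -> not Horn
Clause 2: 0 positive lit(s) -> Horn
Clause 3: 3 positive lit(s) -> not Horn
Clause 4: 2 positive lit(s) -> not Horn
Clause 5: 3 positive lit(s) -> not Horn
Clause 6: 2 positive lit(s) -> not Horn
Clause 7: 2 positive lit(s) -> not Horn
Clause 8: 2 positive lit(s) -> not Horn
Total Horn clauses = 1.

1


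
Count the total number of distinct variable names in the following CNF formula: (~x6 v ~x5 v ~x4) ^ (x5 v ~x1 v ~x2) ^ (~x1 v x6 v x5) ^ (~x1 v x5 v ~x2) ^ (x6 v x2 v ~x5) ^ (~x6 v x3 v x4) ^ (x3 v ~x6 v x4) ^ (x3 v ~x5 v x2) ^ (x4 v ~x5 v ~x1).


Identify each distinct variable in the formula.
Variables found: x1, x2, x3, x4, x5, x6.
Total distinct variables = 6.

6


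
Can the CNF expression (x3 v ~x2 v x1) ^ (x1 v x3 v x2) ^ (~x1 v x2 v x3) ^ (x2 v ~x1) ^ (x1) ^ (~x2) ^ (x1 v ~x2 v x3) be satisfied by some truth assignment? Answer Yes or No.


Check all 8 possible truth assignments.
Number of satisfying assignments found: 0.
The formula is unsatisfiable.

No


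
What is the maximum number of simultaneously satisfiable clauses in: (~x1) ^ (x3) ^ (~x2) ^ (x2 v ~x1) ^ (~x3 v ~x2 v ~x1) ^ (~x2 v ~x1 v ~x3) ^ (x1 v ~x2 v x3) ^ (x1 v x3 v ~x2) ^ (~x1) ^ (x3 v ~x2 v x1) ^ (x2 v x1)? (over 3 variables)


Enumerate all 8 truth assignments.
For each, count how many of the 11 clauses are satisfied.
The formula is not fully satisfiable, so the maximum is below 11.
Maximum simultaneously satisfiable clauses = 10.

10


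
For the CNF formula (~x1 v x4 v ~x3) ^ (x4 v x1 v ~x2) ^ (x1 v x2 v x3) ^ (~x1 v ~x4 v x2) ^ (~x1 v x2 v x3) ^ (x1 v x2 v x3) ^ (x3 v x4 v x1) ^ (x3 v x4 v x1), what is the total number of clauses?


Each group enclosed in parentheses joined by ^ is one clause.
Counting the conjuncts: 8 clauses.

8


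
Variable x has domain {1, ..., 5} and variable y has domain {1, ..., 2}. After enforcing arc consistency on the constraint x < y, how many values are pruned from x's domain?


For the constraint x < y, x needs a supporting value in y's domain.
x can be at most 1 (one less than y's maximum).
Valid x values from domain: 1 out of 5.
Pruned = 5 - 1 = 4.

4


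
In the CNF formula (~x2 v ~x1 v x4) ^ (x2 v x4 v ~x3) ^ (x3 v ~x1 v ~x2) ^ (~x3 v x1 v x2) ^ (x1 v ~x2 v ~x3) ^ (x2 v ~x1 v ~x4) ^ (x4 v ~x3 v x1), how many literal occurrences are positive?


Scan each clause for unnegated literals.
Clause 1: 1 positive; Clause 2: 2 positive; Clause 3: 1 positive; Clause 4: 2 positive; Clause 5: 1 positive; Clause 6: 1 positive; Clause 7: 2 positive.
Total positive literal occurrences = 10.

10


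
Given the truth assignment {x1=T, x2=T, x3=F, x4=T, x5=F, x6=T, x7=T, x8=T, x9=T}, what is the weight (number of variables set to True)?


The weight is the number of variables assigned True.
True variables: x1, x2, x4, x6, x7, x8, x9.
Weight = 7.

7


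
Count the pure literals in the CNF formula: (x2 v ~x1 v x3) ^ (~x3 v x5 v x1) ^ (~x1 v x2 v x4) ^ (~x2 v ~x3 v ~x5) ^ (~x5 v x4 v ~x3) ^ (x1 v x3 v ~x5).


A pure literal appears in only one polarity across all clauses.
Pure literals: x4 (positive only).
Count = 1.

1


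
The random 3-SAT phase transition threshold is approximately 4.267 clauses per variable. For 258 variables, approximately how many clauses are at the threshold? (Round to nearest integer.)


The 3-SAT phase transition occurs at approximately 4.267 clauses per variable.
m = 4.267 * 258 = 1100.886.
Rounded to nearest integer: 1101.

1101


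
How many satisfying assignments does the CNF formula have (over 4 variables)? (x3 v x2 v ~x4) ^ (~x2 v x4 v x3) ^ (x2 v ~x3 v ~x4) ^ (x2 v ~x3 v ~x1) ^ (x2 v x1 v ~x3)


Enumerate all 16 truth assignments over 4 variables.
Test each against every clause.
Satisfying assignments found: 8.

8


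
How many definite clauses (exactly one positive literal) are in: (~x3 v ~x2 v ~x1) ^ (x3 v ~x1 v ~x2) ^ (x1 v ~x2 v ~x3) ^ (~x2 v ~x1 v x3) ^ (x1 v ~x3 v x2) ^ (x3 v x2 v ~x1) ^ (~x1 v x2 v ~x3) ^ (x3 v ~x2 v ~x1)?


A definite clause has exactly one positive literal.
Clause 1: 0 positive -> not definite
Clause 2: 1 positive -> definite
Clause 3: 1 positive -> definite
Clause 4: 1 positive -> definite
Clause 5: 2 positive -> not definite
Clause 6: 2 positive -> not definite
Clause 7: 1 positive -> definite
Clause 8: 1 positive -> definite
Definite clause count = 5.

5
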